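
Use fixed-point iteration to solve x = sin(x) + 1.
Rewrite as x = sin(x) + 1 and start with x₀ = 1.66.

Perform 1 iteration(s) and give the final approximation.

Equation: x = sin(x) + 1
Fixed-point form: x = sin(x) + 1
x₀ = 1.66

x_1 = g(1.660000) = 1.996024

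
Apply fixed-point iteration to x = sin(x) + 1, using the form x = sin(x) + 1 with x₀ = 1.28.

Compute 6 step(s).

Equation: x = sin(x) + 1
Fixed-point form: x = sin(x) + 1
x₀ = 1.28

x_1 = g(1.280000) = 1.958016
x_2 = g(1.958016) = 1.925963
x_3 = g(1.925963) = 1.937589
x_4 = g(1.937589) = 1.933482
x_5 = g(1.933482) = 1.934947
x_6 = g(1.934947) = 1.934427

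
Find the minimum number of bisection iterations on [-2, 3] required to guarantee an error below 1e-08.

We need (b-a)/2^n ≤ 1e-08
(3 - (-2))/2^n ≤ 1e-08
5/2^n ≤ 1e-08
2^n ≥ 500000000
n ≥ log₂(500000000) = 28.90
n ≥ 29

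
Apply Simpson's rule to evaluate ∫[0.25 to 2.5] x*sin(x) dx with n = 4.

f(x) = x*sin(x)
a = 0.25, b = 2.5, n = 4
h = (b - a)/n = 0.562500

Simpson's rule: (h/3)[f(x₀) + 4f(x₁) + 2f(x₂) + ... + f(xₙ)]

x_0 = 0.2500, f(x_0) = 0.061851, coefficient = 1
x_1 = 0.8125, f(x_1) = 0.589882, coefficient = 4
x_2 = 1.3750, f(x_2) = 1.348728, coefficient = 2
x_3 = 1.9375, f(x_3) = 1.808684, coefficient = 4
x_4 = 2.5000, f(x_4) = 1.496180, coefficient = 1

I ≈ (0.562500/3) × 13.849751 = 2.596828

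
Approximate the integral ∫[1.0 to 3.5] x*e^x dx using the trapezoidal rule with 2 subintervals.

f(x) = x*e^x
a = 1.0, b = 3.5, n = 2
h = (b - a)/n = 1.250000

Trapezoidal rule: (h/2)[f(x₀) + 2f(x₁) + 2f(x₂) + ... + f(xₙ)]

x_0 = 1.0000, f(x_0) = 2.718282, coefficient = 1
x_1 = 2.2500, f(x_1) = 21.347406, coefficient = 2
x_2 = 3.5000, f(x_2) = 115.904082, coefficient = 1

I ≈ (1.250000/2) × 161.317175 = 100.823234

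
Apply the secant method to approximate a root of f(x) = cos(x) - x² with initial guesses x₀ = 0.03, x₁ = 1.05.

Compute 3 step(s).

f(x) = cos(x) - x²
x₀ = 0.03, x₁ = 1.05

Secant formula: x_{n+1} = x_n - f(x_n)(x_n - x_{n-1})/(f(x_n) - f(x_{n-1}))

Iteration 1:
  f(0.030000) = 0.998650
  f(1.050000) = -0.604929
  x_2 = 1.050000 - (-0.604929)×(1.050000 - 0.030000)/(-0.604929 - 0.998650)
       = 0.665218
Iteration 2:
  f(1.050000) = -0.604929
  f(0.665218) = 0.344266
  x_3 = 0.665218 - 0.344266×(0.665218 - 1.050000)/(0.344266 - (-0.604929))
       = 0.804776
Iteration 3:
  f(0.665218) = 0.344266
  f(0.804776) = 0.045608
  x_4 = 0.804776 - 0.045608×(0.804776 - 0.665218)/(0.045608 - 0.344266)
       = 0.826088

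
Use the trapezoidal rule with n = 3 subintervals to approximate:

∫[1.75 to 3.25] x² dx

f(x) = x²
a = 1.75, b = 3.25, n = 3
h = (b - a)/n = 0.500000

Trapezoidal rule: (h/2)[f(x₀) + 2f(x₁) + 2f(x₂) + ... + f(xₙ)]

x_0 = 1.7500, f(x_0) = 3.062500, coefficient = 1
x_1 = 2.2500, f(x_1) = 5.062500, coefficient = 2
x_2 = 2.7500, f(x_2) = 7.562500, coefficient = 2
x_3 = 3.2500, f(x_3) = 10.562500, coefficient = 1

I ≈ (0.500000/2) × 38.875000 = 9.718750
Exact value: 9.656250
Error: 0.062500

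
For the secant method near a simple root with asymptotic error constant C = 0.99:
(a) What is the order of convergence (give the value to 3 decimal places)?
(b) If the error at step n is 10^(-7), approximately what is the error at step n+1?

(a) Secant method has superlinear convergence with order φ = (1+√5)/2 ≈ 1.618.
    This means |e_{n+1}| ≈ C|e_n|^1.618.

(b) With |e_n| = 10^(-7) and C = 0.99:
    |e_{n+1}| ≈ 0.99 × (10^(-7))^1.618 = 0.99 × 10^(-11.33)

(a) ≈ 1.618 (golden ratio); (b) |e_{n+1}| ≈ 4.671e-12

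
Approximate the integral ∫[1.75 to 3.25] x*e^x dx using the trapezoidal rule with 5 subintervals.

f(x) = x*e^x
a = 1.75, b = 3.25, n = 5
h = (b - a)/n = 0.300000

Trapezoidal rule: (h/2)[f(x₀) + 2f(x₁) + 2f(x₂) + ... + f(xₙ)]

x_0 = 1.7500, f(x_0) = 10.070555, coefficient = 1
x_1 = 2.0500, f(x_1) = 15.924197, coefficient = 2
x_2 = 2.3500, f(x_2) = 24.641089, coefficient = 2
x_3 = 2.6500, f(x_3) = 37.508202, coefficient = 2
x_4 = 2.9500, f(x_4) = 56.362563, coefficient = 2
x_5 = 3.2500, f(x_5) = 83.818605, coefficient = 1

I ≈ (0.300000/2) × 362.761263 = 54.414190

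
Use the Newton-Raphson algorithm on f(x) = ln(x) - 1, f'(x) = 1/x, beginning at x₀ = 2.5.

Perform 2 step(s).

f(x) = ln(x) - 1
f'(x) = 1/x
x₀ = 2.5

Newton-Raphson formula: x_{n+1} = x_n - f(x_n)/f'(x_n)

Iteration 1:
  f(2.500000) = -0.083709
  f'(2.500000) = 0.400000
  x_1 = 2.500000 - (-0.083709)/0.400000 = 2.709273
Iteration 2:
  f(2.709273) = -0.003320
  f'(2.709273) = 0.369103
  x_2 = 2.709273 - (-0.003320)/0.369103 = 2.718267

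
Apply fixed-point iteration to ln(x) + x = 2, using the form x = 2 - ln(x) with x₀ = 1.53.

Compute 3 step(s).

Equation: ln(x) + x = 2
Fixed-point form: x = 2 - ln(x)
x₀ = 1.53

x_1 = g(1.530000) = 1.574732
x_2 = g(1.574732) = 1.545915
x_3 = g(1.545915) = 1.564384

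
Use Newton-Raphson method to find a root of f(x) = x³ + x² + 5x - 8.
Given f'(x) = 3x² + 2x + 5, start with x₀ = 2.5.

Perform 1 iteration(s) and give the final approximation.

f(x) = x³ + x² + 5x - 8
f'(x) = 3x² + 2x + 5
x₀ = 2.5

Newton-Raphson formula: x_{n+1} = x_n - f(x_n)/f'(x_n)

Iteration 1:
  f(2.500000) = 26.375000
  f'(2.500000) = 28.750000
  x_1 = 2.500000 - 26.375000/28.750000 = 1.582609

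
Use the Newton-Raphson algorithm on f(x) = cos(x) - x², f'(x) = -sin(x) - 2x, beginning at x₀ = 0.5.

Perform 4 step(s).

f(x) = cos(x) - x²
f'(x) = -sin(x) - 2x
x₀ = 0.5

Newton-Raphson formula: x_{n+1} = x_n - f(x_n)/f'(x_n)

Iteration 1:
  f(0.500000) = 0.627583
  f'(0.500000) = -1.479426
  x_1 = 0.500000 - 0.627583/(-1.479426) = 0.924207
Iteration 2:
  f(0.924207) = -0.251691
  f'(0.924207) = -2.646557
  x_2 = 0.924207 - (-0.251691)/(-2.646557) = 0.829106
Iteration 3:
  f(0.829106) = -0.011881
  f'(0.829106) = -2.395539
  x_3 = 0.829106 - (-0.011881)/(-2.395539) = 0.824146
Iteration 4:
  f(0.824146) = -0.000033
  f'(0.824146) = -2.382260
  x_4 = 0.824146 - (-0.000033)/(-2.382260) = 0.824132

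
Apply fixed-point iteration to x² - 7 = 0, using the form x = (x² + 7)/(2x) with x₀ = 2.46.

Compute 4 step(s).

Equation: x² - 7 = 0
Fixed-point form: x = (x² + 7)/(2x)
x₀ = 2.46

x_1 = g(2.460000) = 2.652764
x_2 = g(2.652764) = 2.645761
x_3 = g(2.645761) = 2.645751
x_4 = g(2.645751) = 2.645751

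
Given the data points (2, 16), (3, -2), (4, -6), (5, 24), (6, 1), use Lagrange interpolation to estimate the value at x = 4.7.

Lagrange interpolation formula:
P(x) = Σ yᵢ × Lᵢ(x)
where Lᵢ(x) = Π_{j≠i} (x - xⱼ)/(xᵢ - xⱼ)

L_0(4.7) = (4.7 - 3)/(2 - 3) × (4.7 - 4)/(2 - 4) × (4.7 - 5)/(2 - 5) × (4.7 - 6)/(2 - 6) = 0.019337
L_1(4.7) = (4.7 - 2)/(3 - 2) × (4.7 - 4)/(3 - 4) × (4.7 - 5)/(3 - 5) × (4.7 - 6)/(3 - 6) = -0.122850
L_2(4.7) = (4.7 - 2)/(4 - 2) × (4.7 - 3)/(4 - 3) × (4.7 - 5)/(4 - 5) × (4.7 - 6)/(4 - 6) = 0.447525
L_3(4.7) = (4.7 - 2)/(5 - 2) × (4.7 - 3)/(5 - 3) × (4.7 - 4)/(5 - 4) × (4.7 - 6)/(5 - 6) = 0.696150
L_4(4.7) = (4.7 - 2)/(6 - 2) × (4.7 - 3)/(6 - 3) × (4.7 - 4)/(6 - 4) × (4.7 - 5)/(6 - 5) = -0.040162

P(4.7) = 16×L_0(4.7) + (-2)×L_1(4.7) + (-6)×L_2(4.7) + 24×L_3(4.7) + 1×L_4(4.7)
P(4.7) = 14.537388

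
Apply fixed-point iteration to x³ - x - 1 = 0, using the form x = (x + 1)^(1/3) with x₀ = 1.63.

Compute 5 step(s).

Equation: x³ - x - 1 = 0
Fixed-point form: x = (x + 1)^(1/3)
x₀ = 1.63

x_1 = g(1.630000) = 1.380337
x_2 = g(1.380337) = 1.335200
x_3 = g(1.335200) = 1.326706
x_4 = g(1.326706) = 1.325095
x_5 = g(1.325095) = 1.324790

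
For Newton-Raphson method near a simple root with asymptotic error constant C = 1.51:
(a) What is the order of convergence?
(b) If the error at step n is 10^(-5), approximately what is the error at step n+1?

(a) Newton-Raphson has quadratic (order 2) convergence near simple roots.
    This means |e_{n+1}| ≈ C|e_n|².

(b) With |e_n| = 10^(-5) and C = 1.51:
    |e_{n+1}| ≈ 1.51 × (10^(-5))² = 1.51 × 10^(-10)

(a) 2 (quadratic); (b) |e_{n+1}| ≈ 1.510e-10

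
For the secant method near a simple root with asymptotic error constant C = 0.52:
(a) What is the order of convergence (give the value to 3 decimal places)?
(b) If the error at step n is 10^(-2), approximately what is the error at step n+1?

(a) Secant method has superlinear convergence with order φ = (1+√5)/2 ≈ 1.618.
    This means |e_{n+1}| ≈ C|e_n|^1.618.

(b) With |e_n| = 10^(-2) and C = 0.52:
    |e_{n+1}| ≈ 0.52 × (10^(-2))^1.618 = 0.52 × 10^(-3.24)

(a) ≈ 1.618 (golden ratio); (b) |e_{n+1}| ≈ 3.020e-04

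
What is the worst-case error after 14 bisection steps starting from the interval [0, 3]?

Bisection error bound: |error| ≤ (b-a)/2^n
|error| ≤ (3 - 0)/2^14 = 3/2^14
|error| ≤ 0.0001831055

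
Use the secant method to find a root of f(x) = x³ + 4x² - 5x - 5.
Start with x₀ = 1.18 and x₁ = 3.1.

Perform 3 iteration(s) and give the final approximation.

f(x) = x³ + 4x² - 5x - 5
x₀ = 1.18, x₁ = 3.1

Secant formula: x_{n+1} = x_n - f(x_n)(x_n - x_{n-1})/(f(x_n) - f(x_{n-1}))

Iteration 1:
  f(1.180000) = -3.687368
  f(3.100000) = 47.731000
  x_2 = 3.100000 - 47.731000×(3.100000 - 1.180000)/(47.731000 - (-3.687368))
       = 1.317689
Iteration 2:
  f(3.100000) = 47.731000
  f(1.317689) = -2.355318
  x_3 = 1.317689 - (-2.355318)×(1.317689 - 3.100000)/(-2.355318 - 47.731000)
       = 1.401503
Iteration 3:
  f(1.317689) = -2.355318
  f(1.401503) = -1.397831
  x_4 = 1.401503 - (-1.397831)×(1.401503 - 1.317689)/(-1.397831 - (-2.355318))
       = 1.523861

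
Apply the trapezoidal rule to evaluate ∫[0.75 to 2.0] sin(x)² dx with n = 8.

f(x) = sin(x)²
a = 0.75, b = 2.0, n = 8
h = (b - a)/n = 0.156250

Trapezoidal rule: (h/2)[f(x₀) + 2f(x₁) + 2f(x₂) + ... + f(xₙ)]

x_0 = 0.7500, f(x_0) = 0.464631, coefficient = 1
x_1 = 0.9062, f(x_1) = 0.619679, coefficient = 2
x_2 = 1.0625, f(x_2) = 0.763133, coefficient = 2
x_3 = 1.2188, f(x_3) = 0.881100, coefficient = 2
x_4 = 1.3750, f(x_4) = 0.962151, coefficient = 2
x_5 = 1.5312, f(x_5) = 0.998437, coefficient = 2
x_6 = 1.6875, f(x_6) = 0.986442, coefficient = 2
x_7 = 1.8438, f(x_7) = 0.927328, coefficient = 2
x_8 = 2.0000, f(x_8) = 0.826822, coefficient = 1

I ≈ (0.156250/2) × 13.567993 = 1.059999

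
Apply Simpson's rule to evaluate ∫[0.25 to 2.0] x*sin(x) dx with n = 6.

f(x) = x*sin(x)
a = 0.25, b = 2.0, n = 6
h = (b - a)/n = 0.291667

Simpson's rule: (h/3)[f(x₀) + 4f(x₁) + 2f(x₂) + ... + f(xₙ)]

x_0 = 0.2500, f(x_0) = 0.061851, coefficient = 1
x_1 = 0.5417, f(x_1) = 0.279264, coefficient = 4
x_2 = 0.8333, f(x_2) = 0.616814, coefficient = 2
x_3 = 1.1250, f(x_3) = 1.015051, coefficient = 4
x_4 = 1.4167, f(x_4) = 1.399873, coefficient = 2
x_5 = 1.7083, f(x_5) = 1.692201, coefficient = 4
x_6 = 2.0000, f(x_6) = 1.818595, coefficient = 1

I ≈ (0.291667/3) × 17.859885 = 1.736378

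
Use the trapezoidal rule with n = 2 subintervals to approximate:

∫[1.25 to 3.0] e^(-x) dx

f(x) = e^(-x)
a = 1.25, b = 3.0, n = 2
h = (b - a)/n = 0.875000

Trapezoidal rule: (h/2)[f(x₀) + 2f(x₁) + 2f(x₂) + ... + f(xₙ)]

x_0 = 1.2500, f(x_0) = 0.286505, coefficient = 1
x_1 = 2.1250, f(x_1) = 0.119433, coefficient = 2
x_2 = 3.0000, f(x_2) = 0.049787, coefficient = 1

I ≈ (0.875000/2) × 0.575158 = 0.251632
Exact value: 0.236718
Error: 0.014914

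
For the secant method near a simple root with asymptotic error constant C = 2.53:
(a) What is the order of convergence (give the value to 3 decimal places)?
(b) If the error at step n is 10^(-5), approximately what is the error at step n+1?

(a) Secant method has superlinear convergence with order φ = (1+√5)/2 ≈ 1.618.
    This means |e_{n+1}| ≈ C|e_n|^1.618.

(b) With |e_n| = 10^(-5) and C = 2.53:
    |e_{n+1}| ≈ 2.53 × (10^(-5))^1.618 = 2.53 × 10^(-8.09)

(a) ≈ 1.618 (golden ratio); (b) |e_{n+1}| ≈ 2.056e-08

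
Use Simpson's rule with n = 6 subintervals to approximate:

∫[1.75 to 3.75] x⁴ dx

f(x) = x⁴
a = 1.75, b = 3.75, n = 6
h = (b - a)/n = 0.333333

Simpson's rule: (h/3)[f(x₀) + 4f(x₁) + 2f(x₂) + ... + f(xₙ)]

x_0 = 1.7500, f(x_0) = 9.378906, coefficient = 1
x_1 = 2.0833, f(x_1) = 18.838011, coefficient = 4
x_2 = 2.4167, f(x_2) = 34.108845, coefficient = 2
x_3 = 2.7500, f(x_3) = 57.191406, coefficient = 4
x_4 = 3.0833, f(x_4) = 90.381993, coefficient = 2
x_5 = 3.4167, f(x_5) = 136.273196, coefficient = 4
x_6 = 3.7500, f(x_6) = 197.753906, coefficient = 1

I ≈ (0.333333/3) × 1305.324942 = 145.036105
Exact value: 145.032813
Error: 0.003292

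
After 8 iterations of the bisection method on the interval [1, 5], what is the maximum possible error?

Bisection error bound: |error| ≤ (b-a)/2^n
|error| ≤ (5 - 1)/2^8 = 4/2^8
|error| ≤ 0.0156250000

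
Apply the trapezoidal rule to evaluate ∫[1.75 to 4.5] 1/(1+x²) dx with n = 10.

f(x) = 1/(1+x²)
a = 1.75, b = 4.5, n = 10
h = (b - a)/n = 0.275000

Trapezoidal rule: (h/2)[f(x₀) + 2f(x₁) + 2f(x₂) + ... + f(xₙ)]

x_0 = 1.7500, f(x_0) = 0.246154, coefficient = 1
x_1 = 2.0250, f(x_1) = 0.196054, coefficient = 2
x_2 = 2.3000, f(x_2) = 0.158983, coefficient = 2
x_3 = 2.5750, f(x_3) = 0.131051, coefficient = 2
x_4 = 2.8500, f(x_4) = 0.109619, coefficient = 2
x_5 = 3.1250, f(x_5) = 0.092888, coefficient = 2
x_6 = 3.4000, f(x_6) = 0.079618, coefficient = 2
x_7 = 3.6750, f(x_7) = 0.068939, coefficient = 2
x_8 = 3.9500, f(x_8) = 0.060232, coefficient = 2
x_9 = 4.2250, f(x_9) = 0.053049, coefficient = 2
x_10 = 4.5000, f(x_10) = 0.047059, coefficient = 1

I ≈ (0.275000/2) × 2.194077 = 0.301686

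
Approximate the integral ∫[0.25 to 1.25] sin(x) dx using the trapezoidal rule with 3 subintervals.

f(x) = sin(x)
a = 0.25, b = 1.25, n = 3
h = (b - a)/n = 0.333333

Trapezoidal rule: (h/2)[f(x₀) + 2f(x₁) + 2f(x₂) + ... + f(xₙ)]

x_0 = 0.2500, f(x_0) = 0.247404, coefficient = 1
x_1 = 0.5833, f(x_1) = 0.550809, coefficient = 2
x_2 = 0.9167, f(x_2) = 0.793578, coefficient = 2
x_3 = 1.2500, f(x_3) = 0.948985, coefficient = 1

I ≈ (0.333333/2) × 3.885162 = 0.647527
Exact value: 0.653590
Error: 0.006063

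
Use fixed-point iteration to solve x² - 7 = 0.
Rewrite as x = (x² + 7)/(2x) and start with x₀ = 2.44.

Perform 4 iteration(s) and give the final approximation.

Equation: x² - 7 = 0
Fixed-point form: x = (x² + 7)/(2x)
x₀ = 2.44

x_1 = g(2.440000) = 2.654426
x_2 = g(2.654426) = 2.645765
x_3 = g(2.645765) = 2.645751
x_4 = g(2.645751) = 2.645751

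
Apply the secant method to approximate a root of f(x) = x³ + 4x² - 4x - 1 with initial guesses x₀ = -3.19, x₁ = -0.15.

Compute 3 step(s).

f(x) = x³ + 4x² - 4x - 1
x₀ = -3.19, x₁ = -0.15

Secant formula: x_{n+1} = x_n - f(x_n)(x_n - x_{n-1})/(f(x_n) - f(x_{n-1}))

Iteration 1:
  f(-3.190000) = 20.002641
  f(-0.150000) = -0.313375
  x_2 = -0.150000 - (-0.313375)×(-0.150000 - (-3.190000))/(-0.313375 - 20.002641)
       = -0.196892
Iteration 2:
  f(-0.150000) = -0.313375
  f(-0.196892) = -0.064999
  x_3 = -0.196892 - (-0.064999)×(-0.196892 - (-0.150000))/(-0.064999 - (-0.313375))
       = -0.209163
Iteration 3:
  f(-0.196892) = -0.064999
  f(-0.209163) = 0.002500
  x_4 = -0.209163 - 0.002500×(-0.209163 - (-0.196892))/(0.002500 - (-0.064999))
       = -0.208709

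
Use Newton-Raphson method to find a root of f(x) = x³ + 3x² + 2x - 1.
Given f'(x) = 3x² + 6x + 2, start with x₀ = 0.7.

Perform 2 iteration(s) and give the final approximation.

f(x) = x³ + 3x² + 2x - 1
f'(x) = 3x² + 6x + 2
x₀ = 0.7

Newton-Raphson formula: x_{n+1} = x_n - f(x_n)/f'(x_n)

Iteration 1:
  f(0.700000) = 2.213000
  f'(0.700000) = 7.670000
  x_1 = 0.700000 - 2.213000/7.670000 = 0.411473
Iteration 2:
  f(0.411473) = 0.400544
  f'(0.411473) = 4.976770
  x_2 = 0.411473 - 0.400544/4.976770 = 0.330991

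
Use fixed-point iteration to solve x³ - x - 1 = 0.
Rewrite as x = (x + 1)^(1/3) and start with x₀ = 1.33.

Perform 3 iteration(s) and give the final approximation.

Equation: x³ - x - 1 = 0
Fixed-point form: x = (x + 1)^(1/3)
x₀ = 1.33

x_1 = g(1.330000) = 1.325721
x_2 = g(1.325721) = 1.324908
x_3 = g(1.324908) = 1.324754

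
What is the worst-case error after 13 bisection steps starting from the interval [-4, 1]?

Bisection error bound: |error| ≤ (b-a)/2^n
|error| ≤ (1 - (-4))/2^13 = 5/2^13
|error| ≤ 0.0006103516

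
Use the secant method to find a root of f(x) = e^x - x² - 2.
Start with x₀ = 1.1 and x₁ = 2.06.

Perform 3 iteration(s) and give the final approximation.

f(x) = e^x - x² - 2
x₀ = 1.1, x₁ = 2.06

Secant formula: x_{n+1} = x_n - f(x_n)(x_n - x_{n-1})/(f(x_n) - f(x_{n-1}))

Iteration 1:
  f(1.100000) = -0.205834
  f(2.060000) = 1.602370
  x_2 = 2.060000 - 1.602370×(2.060000 - 1.100000)/(1.602370 - (-0.205834))
       = 1.209280
Iteration 2:
  f(2.060000) = 1.602370
  f(1.209280) = -0.111287
  x_3 = 1.209280 - (-0.111287)×(1.209280 - 2.060000)/(-0.111287 - 1.602370)
       = 1.264527
Iteration 3:
  f(1.209280) = -0.111287
  f(1.264527) = -0.057611
  x_4 = 1.264527 - (-0.057611)×(1.264527 - 1.209280)/(-0.057611 - (-0.111287))
       = 1.323825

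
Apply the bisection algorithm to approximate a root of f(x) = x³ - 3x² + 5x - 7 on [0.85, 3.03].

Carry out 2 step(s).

f(x) = x³ - 3x² + 5x - 7
Initial interval: [0.85, 3.03]

Iteration 1:
  c_1 = (0.850000 + 3.030000)/2 = 1.940000
  f(c_1) = f(1.940000) = -1.289416
  f(a) × f(c) ≥ 0, new interval: [1.940000, 3.030000]
Iteration 2:
  c_2 = (1.940000 + 3.030000)/2 = 2.485000
  f(c_2) = f(2.485000) = 2.244759
  f(a) × f(c) < 0, new interval: [1.940000, 2.485000]

After 2 iteration(s), the approximation is c_2 = 2.485000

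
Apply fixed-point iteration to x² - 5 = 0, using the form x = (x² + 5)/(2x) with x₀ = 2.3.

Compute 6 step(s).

Equation: x² - 5 = 0
Fixed-point form: x = (x² + 5)/(2x)
x₀ = 2.3

x_1 = g(2.300000) = 2.236957
x_2 = g(2.236957) = 2.236068
x_3 = g(2.236068) = 2.236068
x_4 = g(2.236068) = 2.236068
x_5 = g(2.236068) = 2.236068
x_6 = g(2.236068) = 2.236068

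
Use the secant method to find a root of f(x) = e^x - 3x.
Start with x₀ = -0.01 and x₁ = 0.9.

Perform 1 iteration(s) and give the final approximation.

f(x) = e^x - 3x
x₀ = -0.01, x₁ = 0.9

Secant formula: x_{n+1} = x_n - f(x_n)(x_n - x_{n-1})/(f(x_n) - f(x_{n-1}))

Iteration 1:
  f(-0.010000) = 1.020050
  f(0.900000) = -0.240397
  x_2 = 0.900000 - (-0.240397)×(0.900000 - (-0.010000))/(-0.240397 - 1.020050)
       = 0.726442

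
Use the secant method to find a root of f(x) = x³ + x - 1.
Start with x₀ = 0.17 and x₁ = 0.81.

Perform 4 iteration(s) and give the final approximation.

f(x) = x³ + x - 1
x₀ = 0.17, x₁ = 0.81

Secant formula: x_{n+1} = x_n - f(x_n)(x_n - x_{n-1})/(f(x_n) - f(x_{n-1}))

Iteration 1:
  f(0.170000) = -0.825087
  f(0.810000) = 0.341441
  x_2 = 0.810000 - 0.341441×(0.810000 - 0.170000)/(0.341441 - (-0.825087))
       = 0.622673
Iteration 2:
  f(0.810000) = 0.341441
  f(0.622673) = -0.135903
  x_3 = 0.622673 - (-0.135903)×(0.622673 - 0.810000)/(-0.135903 - 0.341441)
       = 0.676006
Iteration 3:
  f(0.622673) = -0.135903
  f(0.676006) = -0.015069
  x_4 = 0.676006 - (-0.015069)×(0.676006 - 0.622673)/(-0.015069 - (-0.135903))
       = 0.682658
Iteration 4:
  f(0.676006) = -0.015069
  f(0.682658) = 0.000790
  x_5 = 0.682658 - 0.000790×(0.682658 - 0.676006)/(0.000790 - (-0.015069))
       = 0.682326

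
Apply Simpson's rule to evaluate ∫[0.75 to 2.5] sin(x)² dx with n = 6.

f(x) = sin(x)²
a = 0.75, b = 2.5, n = 6
h = (b - a)/n = 0.291667

Simpson's rule: (h/3)[f(x₀) + 4f(x₁) + 2f(x₂) + ... + f(xₙ)]

x_0 = 0.7500, f(x_0) = 0.464631, coefficient = 1
x_1 = 1.0417, f(x_1) = 0.745195, coefficient = 4
x_2 = 1.3333, f(x_2) = 0.944663, coefficient = 2
x_3 = 1.6250, f(x_3) = 0.997065, coefficient = 4
x_4 = 1.9167, f(x_4) = 0.885068, coefficient = 2
x_5 = 2.2083, f(x_5) = 0.645715, coefficient = 4
x_6 = 2.5000, f(x_6) = 0.358169, coefficient = 1

I ≈ (0.291667/3) × 14.034165 = 1.364433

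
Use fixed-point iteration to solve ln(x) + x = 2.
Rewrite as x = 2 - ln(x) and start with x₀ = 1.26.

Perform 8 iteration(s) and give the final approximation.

Equation: ln(x) + x = 2
Fixed-point form: x = 2 - ln(x)
x₀ = 1.26

x_1 = g(1.260000) = 1.768888
x_2 = g(1.768888) = 1.429649
x_3 = g(1.429649) = 1.642571
x_4 = g(1.642571) = 1.503737
x_5 = g(1.503737) = 1.592047
x_6 = g(1.592047) = 1.534980
x_7 = g(1.534980) = 1.571483
x_8 = g(1.571483) = 1.547980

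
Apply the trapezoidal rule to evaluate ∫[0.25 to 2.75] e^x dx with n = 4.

f(x) = e^x
a = 0.25, b = 2.75, n = 4
h = (b - a)/n = 0.625000

Trapezoidal rule: (h/2)[f(x₀) + 2f(x₁) + 2f(x₂) + ... + f(xₙ)]

x_0 = 0.2500, f(x_0) = 1.284025, coefficient = 1
x_1 = 0.8750, f(x_1) = 2.398875, coefficient = 2
x_2 = 1.5000, f(x_2) = 4.481689, coefficient = 2
x_3 = 2.1250, f(x_3) = 8.372897, coefficient = 2
x_4 = 2.7500, f(x_4) = 15.642632, coefficient = 1

I ≈ (0.625000/2) × 47.433581 = 14.822994
Exact value: 14.358606
Error: 0.464388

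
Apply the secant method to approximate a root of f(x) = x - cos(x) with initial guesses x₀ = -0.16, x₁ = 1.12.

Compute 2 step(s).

f(x) = x - cos(x)
x₀ = -0.16, x₁ = 1.12

Secant formula: x_{n+1} = x_n - f(x_n)(x_n - x_{n-1})/(f(x_n) - f(x_{n-1}))

Iteration 1:
  f(-0.160000) = -1.147227
  f(1.120000) = 0.684318
  x_2 = 1.120000 - 0.684318×(1.120000 - (-0.160000))/(0.684318 - (-1.147227))
       = 0.641755
Iteration 2:
  f(1.120000) = 0.684318
  f(0.641755) = -0.159291
  x_3 = 0.641755 - (-0.159291)×(0.641755 - 1.120000)/(-0.159291 - 0.684318)
       = 0.732058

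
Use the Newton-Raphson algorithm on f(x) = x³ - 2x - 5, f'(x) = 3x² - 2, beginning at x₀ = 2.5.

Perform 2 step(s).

f(x) = x³ - 2x - 5
f'(x) = 3x² - 2
x₀ = 2.5

Newton-Raphson formula: x_{n+1} = x_n - f(x_n)/f'(x_n)

Iteration 1:
  f(2.500000) = 5.625000
  f'(2.500000) = 16.750000
  x_1 = 2.500000 - 5.625000/16.750000 = 2.164179
Iteration 2:
  f(2.164179) = 0.807945
  f'(2.164179) = 12.051014
  x_2 = 2.164179 - 0.807945/12.051014 = 2.097135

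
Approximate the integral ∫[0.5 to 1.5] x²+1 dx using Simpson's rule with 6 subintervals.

f(x) = x²+1
a = 0.5, b = 1.5, n = 6
h = (b - a)/n = 0.166667

Simpson's rule: (h/3)[f(x₀) + 4f(x₁) + 2f(x₂) + ... + f(xₙ)]

x_0 = 0.5000, f(x_0) = 1.250000, coefficient = 1
x_1 = 0.6667, f(x_1) = 1.444444, coefficient = 4
x_2 = 0.8333, f(x_2) = 1.694444, coefficient = 2
x_3 = 1.0000, f(x_3) = 2.000000, coefficient = 4
x_4 = 1.1667, f(x_4) = 2.361111, coefficient = 2
x_5 = 1.3333, f(x_5) = 2.777778, coefficient = 4
x_6 = 1.5000, f(x_6) = 3.250000, coefficient = 1

I ≈ (0.166667/3) × 37.500000 = 2.083333
Exact value: 2.083333
Error: 0.000000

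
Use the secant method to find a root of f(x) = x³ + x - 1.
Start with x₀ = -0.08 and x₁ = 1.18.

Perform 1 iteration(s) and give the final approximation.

f(x) = x³ + x - 1
x₀ = -0.08, x₁ = 1.18

Secant formula: x_{n+1} = x_n - f(x_n)(x_n - x_{n-1})/(f(x_n) - f(x_{n-1}))

Iteration 1:
  f(-0.080000) = -1.080512
  f(1.180000) = 1.823032
  x_2 = 1.180000 - 1.823032×(1.180000 - (-0.080000))/(1.823032 - (-1.080512))
       = 0.388891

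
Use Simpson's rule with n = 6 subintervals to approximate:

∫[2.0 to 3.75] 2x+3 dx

f(x) = 2x+3
a = 2.0, b = 3.75, n = 6
h = (b - a)/n = 0.291667

Simpson's rule: (h/3)[f(x₀) + 4f(x₁) + 2f(x₂) + ... + f(xₙ)]

x_0 = 2.0000, f(x_0) = 7.000000, coefficient = 1
x_1 = 2.2917, f(x_1) = 7.583333, coefficient = 4
x_2 = 2.5833, f(x_2) = 8.166667, coefficient = 2
x_3 = 2.8750, f(x_3) = 8.750000, coefficient = 4
x_4 = 3.1667, f(x_4) = 9.333333, coefficient = 2
x_5 = 3.4583, f(x_5) = 9.916667, coefficient = 4
x_6 = 3.7500, f(x_6) = 10.500000, coefficient = 1

I ≈ (0.291667/3) × 157.500000 = 15.312500
Exact value: 15.312500
Error: 0.000000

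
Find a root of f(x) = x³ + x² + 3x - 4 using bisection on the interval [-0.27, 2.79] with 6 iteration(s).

f(x) = x³ + x² + 3x - 4
Initial interval: [-0.27, 2.79]

Iteration 1:
  c_1 = (-0.270000 + 2.790000)/2 = 1.260000
  f(c_1) = f(1.260000) = 3.367976
  f(a) × f(c) < 0, new interval: [-0.270000, 1.260000]
Iteration 2:
  c_2 = (-0.270000 + 1.260000)/2 = 0.495000
  f(c_2) = f(0.495000) = -2.148688
  f(a) × f(c) ≥ 0, new interval: [0.495000, 1.260000]
Iteration 3:
  c_3 = (0.495000 + 1.260000)/2 = 0.877500
  f(c_3) = f(0.877500) = 0.078187
  f(a) × f(c) < 0, new interval: [0.495000, 0.877500]
Iteration 4:
  c_4 = (0.495000 + 0.877500)/2 = 0.686250
  f(c_4) = f(0.686250) = -1.147129
  f(a) × f(c) ≥ 0, new interval: [0.686250, 0.877500]
Iteration 5:
  c_5 = (0.686250 + 0.877500)/2 = 0.781875
  f(c_5) = f(0.781875) = -0.565064
  f(a) × f(c) ≥ 0, new interval: [0.781875, 0.877500]
Iteration 6:
  c_6 = (0.781875 + 0.877500)/2 = 0.829687
  f(c_6) = f(0.829687) = -0.251415
  f(a) × f(c) ≥ 0, new interval: [0.829687, 0.877500]

After 6 iteration(s), the approximation is c_6 = 0.829687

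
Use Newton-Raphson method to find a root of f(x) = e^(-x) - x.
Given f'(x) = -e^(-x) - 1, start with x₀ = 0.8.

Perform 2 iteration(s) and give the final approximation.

f(x) = e^(-x) - x
f'(x) = -e^(-x) - 1
x₀ = 0.8

Newton-Raphson formula: x_{n+1} = x_n - f(x_n)/f'(x_n)

Iteration 1:
  f(0.800000) = -0.350671
  f'(0.800000) = -1.449329
  x_1 = 0.800000 - (-0.350671)/(-1.449329) = 0.558046
Iteration 2:
  f(0.558046) = 0.014280
  f'(0.558046) = -1.572326
  x_2 = 0.558046 - 0.014280/(-1.572326) = 0.567128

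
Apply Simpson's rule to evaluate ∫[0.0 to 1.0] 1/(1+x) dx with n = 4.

f(x) = 1/(1+x)
a = 0.0, b = 1.0, n = 4
h = (b - a)/n = 0.250000

Simpson's rule: (h/3)[f(x₀) + 4f(x₁) + 2f(x₂) + ... + f(xₙ)]

x_0 = 0.0000, f(x_0) = 1.000000, coefficient = 1
x_1 = 0.2500, f(x_1) = 0.800000, coefficient = 4
x_2 = 0.5000, f(x_2) = 0.666667, coefficient = 2
x_3 = 0.7500, f(x_3) = 0.571429, coefficient = 4
x_4 = 1.0000, f(x_4) = 0.500000, coefficient = 1

I ≈ (0.250000/3) × 8.319048 = 0.693254
Exact value: 0.693147
Error: 0.000107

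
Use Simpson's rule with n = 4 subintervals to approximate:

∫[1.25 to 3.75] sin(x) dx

f(x) = sin(x)
a = 1.25, b = 3.75, n = 4
h = (b - a)/n = 0.625000

Simpson's rule: (h/3)[f(x₀) + 4f(x₁) + 2f(x₂) + ... + f(xₙ)]

x_0 = 1.2500, f(x_0) = 0.948985, coefficient = 1
x_1 = 1.8750, f(x_1) = 0.954086, coefficient = 4
x_2 = 2.5000, f(x_2) = 0.598472, coefficient = 2
x_3 = 3.1250, f(x_3) = 0.016592, coefficient = 4
x_4 = 3.7500, f(x_4) = -0.571561, coefficient = 1

I ≈ (0.625000/3) × 5.457078 = 1.136891
Exact value: 1.135882
Error: 0.001010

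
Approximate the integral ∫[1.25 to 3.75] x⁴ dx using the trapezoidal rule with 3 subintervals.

f(x) = x⁴
a = 1.25, b = 3.75, n = 3
h = (b - a)/n = 0.833333

Trapezoidal rule: (h/2)[f(x₀) + 2f(x₁) + 2f(x₂) + ... + f(xₙ)]

x_0 = 1.2500, f(x_0) = 2.441406, coefficient = 1
x_1 = 2.0833, f(x_1) = 18.838011, coefficient = 2
x_2 = 2.9167, f(x_2) = 72.368104, coefficient = 2
x_3 = 3.7500, f(x_3) = 197.753906, coefficient = 1

I ≈ (0.833333/2) × 382.607542 = 159.419809
Exact value: 147.705078
Error: 11.714731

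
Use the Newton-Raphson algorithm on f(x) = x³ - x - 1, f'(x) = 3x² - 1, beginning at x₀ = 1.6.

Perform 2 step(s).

f(x) = x³ - x - 1
f'(x) = 3x² - 1
x₀ = 1.6

Newton-Raphson formula: x_{n+1} = x_n - f(x_n)/f'(x_n)

Iteration 1:
  f(1.600000) = 1.496000
  f'(1.600000) = 6.680000
  x_1 = 1.600000 - 1.496000/6.680000 = 1.376048
Iteration 2:
  f(1.376048) = 0.229510
  f'(1.376048) = 4.680524
  x_2 = 1.376048 - 0.229510/4.680524 = 1.327013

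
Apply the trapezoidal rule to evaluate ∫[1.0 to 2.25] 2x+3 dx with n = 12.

f(x) = 2x+3
a = 1.0, b = 2.25, n = 12
h = (b - a)/n = 0.104167

Trapezoidal rule: (h/2)[f(x₀) + 2f(x₁) + 2f(x₂) + ... + f(xₙ)]

x_0 = 1.0000, f(x_0) = 5.000000, coefficient = 1
x_1 = 1.1042, f(x_1) = 5.208333, coefficient = 2
x_2 = 1.2083, f(x_2) = 5.416667, coefficient = 2
x_3 = 1.3125, f(x_3) = 5.625000, coefficient = 2
x_4 = 1.4167, f(x_4) = 5.833333, coefficient = 2
x_5 = 1.5208, f(x_5) = 6.041667, coefficient = 2
x_6 = 1.6250, f(x_6) = 6.250000, coefficient = 2
x_7 = 1.7292, f(x_7) = 6.458333, coefficient = 2
x_8 = 1.8333, f(x_8) = 6.666667, coefficient = 2
x_9 = 1.9375, f(x_9) = 6.875000, coefficient = 2
x_10 = 2.0417, f(x_10) = 7.083333, coefficient = 2
x_11 = 2.1458, f(x_11) = 7.291667, coefficient = 2
x_12 = 2.2500, f(x_12) = 7.500000, coefficient = 1

I ≈ (0.104167/2) × 150.000000 = 7.812500
Exact value: 7.812500
Error: 0.000000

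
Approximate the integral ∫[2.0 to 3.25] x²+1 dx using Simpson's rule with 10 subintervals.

f(x) = x²+1
a = 2.0, b = 3.25, n = 10
h = (b - a)/n = 0.125000

Simpson's rule: (h/3)[f(x₀) + 4f(x₁) + 2f(x₂) + ... + f(xₙ)]

x_0 = 2.0000, f(x_0) = 5.000000, coefficient = 1
x_1 = 2.1250, f(x_1) = 5.515625, coefficient = 4
x_2 = 2.2500, f(x_2) = 6.062500, coefficient = 2
x_3 = 2.3750, f(x_3) = 6.640625, coefficient = 4
x_4 = 2.5000, f(x_4) = 7.250000, coefficient = 2
x_5 = 2.6250, f(x_5) = 7.890625, coefficient = 4
x_6 = 2.7500, f(x_6) = 8.562500, coefficient = 2
x_7 = 2.8750, f(x_7) = 9.265625, coefficient = 4
x_8 = 3.0000, f(x_8) = 10.000000, coefficient = 2
x_9 = 3.1250, f(x_9) = 10.765625, coefficient = 4
x_10 = 3.2500, f(x_10) = 11.562500, coefficient = 1

I ≈ (0.125000/3) × 240.625000 = 10.026042
Exact value: 10.026042
Error: 0.000000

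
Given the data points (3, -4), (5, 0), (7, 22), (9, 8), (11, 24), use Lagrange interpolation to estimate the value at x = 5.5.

Lagrange interpolation formula:
P(x) = Σ yᵢ × Lᵢ(x)
where Lᵢ(x) = Π_{j≠i} (x - xⱼ)/(xᵢ - xⱼ)

L_0(5.5) = (5.5 - 5)/(3 - 5) × (5.5 - 7)/(3 - 7) × (5.5 - 9)/(3 - 9) × (5.5 - 11)/(3 - 11) = -0.037598
L_1(5.5) = (5.5 - 3)/(5 - 3) × (5.5 - 7)/(5 - 7) × (5.5 - 9)/(5 - 9) × (5.5 - 11)/(5 - 11) = 0.751953
L_2(5.5) = (5.5 - 3)/(7 - 3) × (5.5 - 5)/(7 - 5) × (5.5 - 9)/(7 - 9) × (5.5 - 11)/(7 - 11) = 0.375977
L_3(5.5) = (5.5 - 3)/(9 - 3) × (5.5 - 5)/(9 - 5) × (5.5 - 7)/(9 - 7) × (5.5 - 11)/(9 - 11) = -0.107422
L_4(5.5) = (5.5 - 3)/(11 - 3) × (5.5 - 5)/(11 - 5) × (5.5 - 7)/(11 - 7) × (5.5 - 9)/(11 - 9) = 0.017090

P(5.5) = (-4)×L_0(5.5) + 0×L_1(5.5) + 22×L_2(5.5) + 8×L_3(5.5) + 24×L_4(5.5)
P(5.5) = 7.972656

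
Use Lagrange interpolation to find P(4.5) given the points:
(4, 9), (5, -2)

Lagrange interpolation formula:
P(x) = Σ yᵢ × Lᵢ(x)
where Lᵢ(x) = Π_{j≠i} (x - xⱼ)/(xᵢ - xⱼ)

L_0(4.5) = (4.5 - 5)/(4 - 5) = 0.500000
L_1(4.5) = (4.5 - 4)/(5 - 4) = 0.500000

P(4.5) = 9×L_0(4.5) + (-2)×L_1(4.5)
P(4.5) = 3.500000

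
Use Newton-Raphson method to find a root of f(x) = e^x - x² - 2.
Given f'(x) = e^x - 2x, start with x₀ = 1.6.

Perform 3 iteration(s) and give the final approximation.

f(x) = e^x - x² - 2
f'(x) = e^x - 2x
x₀ = 1.6

Newton-Raphson formula: x_{n+1} = x_n - f(x_n)/f'(x_n)

Iteration 1:
  f(1.600000) = 0.393032
  f'(1.600000) = 1.753032
  x_1 = 1.600000 - 0.393032/1.753032 = 1.375799
Iteration 2:
  f(1.375799) = 0.065415
  f'(1.375799) = 1.206639
  x_2 = 1.375799 - 0.065415/1.206639 = 1.321586
Iteration 3:
  f(1.321586) = 0.002774
  f'(1.321586) = 1.106192
  x_3 = 1.321586 - 0.002774/1.106192 = 1.319079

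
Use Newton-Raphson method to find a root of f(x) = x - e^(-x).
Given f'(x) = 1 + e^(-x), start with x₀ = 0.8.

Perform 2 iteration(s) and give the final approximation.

f(x) = x - e^(-x)
f'(x) = 1 + e^(-x)
x₀ = 0.8

Newton-Raphson formula: x_{n+1} = x_n - f(x_n)/f'(x_n)

Iteration 1:
  f(0.800000) = 0.350671
  f'(0.800000) = 1.449329
  x_1 = 0.800000 - 0.350671/1.449329 = 0.558046
Iteration 2:
  f(0.558046) = -0.014280
  f'(0.558046) = 1.572326
  x_2 = 0.558046 - (-0.014280)/1.572326 = 0.567128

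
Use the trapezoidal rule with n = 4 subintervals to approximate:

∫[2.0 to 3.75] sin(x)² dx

f(x) = sin(x)²
a = 2.0, b = 3.75, n = 4
h = (b - a)/n = 0.437500

Trapezoidal rule: (h/2)[f(x₀) + 2f(x₁) + 2f(x₂) + ... + f(xₙ)]

x_0 = 2.0000, f(x_0) = 0.826822, coefficient = 1
x_1 = 2.4375, f(x_1) = 0.419052, coefficient = 2
x_2 = 2.8750, f(x_2) = 0.069404, coefficient = 2
x_3 = 3.3125, f(x_3) = 0.028926, coefficient = 2
x_4 = 3.7500, f(x_4) = 0.326682, coefficient = 1

I ≈ (0.437500/2) × 2.188268 = 0.478684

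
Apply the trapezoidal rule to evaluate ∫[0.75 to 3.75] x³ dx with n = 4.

f(x) = x³
a = 0.75, b = 3.75, n = 4
h = (b - a)/n = 0.750000

Trapezoidal rule: (h/2)[f(x₀) + 2f(x₁) + 2f(x₂) + ... + f(xₙ)]

x_0 = 0.7500, f(x_0) = 0.421875, coefficient = 1
x_1 = 1.5000, f(x_1) = 3.375000, coefficient = 2
x_2 = 2.2500, f(x_2) = 11.390625, coefficient = 2
x_3 = 3.0000, f(x_3) = 27.000000, coefficient = 2
x_4 = 3.7500, f(x_4) = 52.734375, coefficient = 1

I ≈ (0.750000/2) × 136.687500 = 51.257812
Exact value: 49.359375
Error: 1.898438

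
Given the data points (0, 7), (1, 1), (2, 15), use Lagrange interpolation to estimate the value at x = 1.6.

Lagrange interpolation formula:
P(x) = Σ yᵢ × Lᵢ(x)
where Lᵢ(x) = Π_{j≠i} (x - xⱼ)/(xᵢ - xⱼ)

L_0(1.6) = (1.6 - 1)/(0 - 1) × (1.6 - 2)/(0 - 2) = -0.120000
L_1(1.6) = (1.6 - 0)/(1 - 0) × (1.6 - 2)/(1 - 2) = 0.640000
L_2(1.6) = (1.6 - 0)/(2 - 0) × (1.6 - 1)/(2 - 1) = 0.480000

P(1.6) = 7×L_0(1.6) + 1×L_1(1.6) + 15×L_2(1.6)
P(1.6) = 7.000000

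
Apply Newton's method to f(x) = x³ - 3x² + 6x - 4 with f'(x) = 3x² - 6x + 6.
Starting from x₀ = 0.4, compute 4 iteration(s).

f(x) = x³ - 3x² + 6x - 4
f'(x) = 3x² - 6x + 6
x₀ = 0.4

Newton-Raphson formula: x_{n+1} = x_n - f(x_n)/f'(x_n)

Iteration 1:
  f(0.400000) = -2.016000
  f'(0.400000) = 4.080000
  x_1 = 0.400000 - (-2.016000)/4.080000 = 0.894118
Iteration 2:
  f(0.894118) = -0.318834
  f'(0.894118) = 3.033633
  x_2 = 0.894118 - (-0.318834)/3.033633 = 0.999217
Iteration 3:
  f(0.999217) = -0.002348
  f'(0.999217) = 3.000002
  x_3 = 0.999217 - (-0.002348)/3.000002 = 1.000000
Iteration 4:
  f(1.000000) = 0.000000
  f'(1.000000) = 3.000000
  x_4 = 1.000000 - 0.000000/3.000000 = 1.000000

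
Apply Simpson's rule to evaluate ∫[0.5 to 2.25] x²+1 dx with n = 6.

f(x) = x²+1
a = 0.5, b = 2.25, n = 6
h = (b - a)/n = 0.291667

Simpson's rule: (h/3)[f(x₀) + 4f(x₁) + 2f(x₂) + ... + f(xₙ)]

x_0 = 0.5000, f(x_0) = 1.250000, coefficient = 1
x_1 = 0.7917, f(x_1) = 1.626736, coefficient = 4
x_2 = 1.0833, f(x_2) = 2.173611, coefficient = 2
x_3 = 1.3750, f(x_3) = 2.890625, coefficient = 4
x_4 = 1.6667, f(x_4) = 3.777778, coefficient = 2
x_5 = 1.9583, f(x_5) = 4.835069, coefficient = 4
x_6 = 2.2500, f(x_6) = 6.062500, coefficient = 1

I ≈ (0.291667/3) × 56.625000 = 5.505208
Exact value: 5.505208
Error: 0.000000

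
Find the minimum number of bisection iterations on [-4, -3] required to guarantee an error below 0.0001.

We need (b-a)/2^n ≤ 0.0001
(-3 - (-4))/2^n ≤ 0.0001
1/2^n ≤ 0.0001
2^n ≥ 10000
n ≥ log₂(10000) = 13.29
n ≥ 14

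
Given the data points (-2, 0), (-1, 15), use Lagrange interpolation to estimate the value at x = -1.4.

Lagrange interpolation formula:
P(x) = Σ yᵢ × Lᵢ(x)
where Lᵢ(x) = Π_{j≠i} (x - xⱼ)/(xᵢ - xⱼ)

L_0(-1.4) = (-1.4 - (-1))/(-2 - (-1)) = 0.400000
L_1(-1.4) = (-1.4 - (-2))/(-1 - (-2)) = 0.600000

P(-1.4) = 0×L_0(-1.4) + 15×L_1(-1.4)
P(-1.4) = 9.000000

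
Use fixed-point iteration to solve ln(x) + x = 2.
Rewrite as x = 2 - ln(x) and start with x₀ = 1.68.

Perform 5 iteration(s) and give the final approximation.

Equation: ln(x) + x = 2
Fixed-point form: x = 2 - ln(x)
x₀ = 1.68

x_1 = g(1.680000) = 1.481206
x_2 = g(1.481206) = 1.607143
x_3 = g(1.607143) = 1.525542
x_4 = g(1.525542) = 1.577650
x_5 = g(1.577650) = 1.544063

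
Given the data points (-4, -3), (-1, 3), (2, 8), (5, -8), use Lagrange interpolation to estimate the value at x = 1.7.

Lagrange interpolation formula:
P(x) = Σ yᵢ × Lᵢ(x)
where Lᵢ(x) = Π_{j≠i} (x - xⱼ)/(xᵢ - xⱼ)

L_0(1.7) = (1.7 - (-1))/(-4 - (-1)) × (1.7 - 2)/(-4 - 2) × (1.7 - 5)/(-4 - 5) = -0.016500
L_1(1.7) = (1.7 - (-4))/(-1 - (-4)) × (1.7 - 2)/(-1 - 2) × (1.7 - 5)/(-1 - 5) = 0.104500
L_2(1.7) = (1.7 - (-4))/(2 - (-4)) × (1.7 - (-1))/(2 - (-1)) × (1.7 - 5)/(2 - 5) = 0.940500
L_3(1.7) = (1.7 - (-4))/(5 - (-4)) × (1.7 - (-1))/(5 - (-1)) × (1.7 - 2)/(5 - 2) = -0.028500

P(1.7) = (-3)×L_0(1.7) + 3×L_1(1.7) + 8×L_2(1.7) + (-8)×L_3(1.7)
P(1.7) = 8.115000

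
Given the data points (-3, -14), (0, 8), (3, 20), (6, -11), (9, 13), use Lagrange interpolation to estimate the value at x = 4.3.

Lagrange interpolation formula:
P(x) = Σ yᵢ × Lᵢ(x)
where Lᵢ(x) = Π_{j≠i} (x - xⱼ)/(xᵢ - xⱼ)

L_0(4.3) = (4.3 - 0)/(-3 - 0) × (4.3 - 3)/(-3 - 3) × (4.3 - 6)/(-3 - 6) × (4.3 - 9)/(-3 - 9) = 0.022975
L_1(4.3) = (4.3 - (-3))/(0 - (-3)) × (4.3 - 3)/(0 - 3) × (4.3 - 6)/(0 - 6) × (4.3 - 9)/(0 - 9) = -0.156019
L_2(4.3) = (4.3 - (-3))/(3 - (-3)) × (4.3 - 0)/(3 - 0) × (4.3 - 6)/(3 - 6) × (4.3 - 9)/(3 - 9) = 0.774093
L_3(4.3) = (4.3 - (-3))/(6 - (-3)) × (4.3 - 0)/(6 - 0) × (4.3 - 3)/(6 - 3) × (4.3 - 9)/(6 - 9) = 0.394636
L_4(4.3) = (4.3 - (-3))/(9 - (-3)) × (4.3 - 0)/(9 - 0) × (4.3 - 3)/(9 - 3) × (4.3 - 6)/(9 - 6) = -0.035685

P(4.3) = (-14)×L_0(4.3) + 8×L_1(4.3) + 20×L_2(4.3) + (-11)×L_3(4.3) + 13×L_4(4.3)
P(4.3) = 9.107155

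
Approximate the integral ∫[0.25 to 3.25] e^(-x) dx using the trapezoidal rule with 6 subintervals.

f(x) = e^(-x)
a = 0.25, b = 3.25, n = 6
h = (b - a)/n = 0.500000

Trapezoidal rule: (h/2)[f(x₀) + 2f(x₁) + 2f(x₂) + ... + f(xₙ)]

x_0 = 0.2500, f(x_0) = 0.778801, coefficient = 1
x_1 = 0.7500, f(x_1) = 0.472367, coefficient = 2
x_2 = 1.2500, f(x_2) = 0.286505, coefficient = 2
x_3 = 1.7500, f(x_3) = 0.173774, coefficient = 2
x_4 = 2.2500, f(x_4) = 0.105399, coefficient = 2
x_5 = 2.7500, f(x_5) = 0.063928, coefficient = 2
x_6 = 3.2500, f(x_6) = 0.038774, coefficient = 1

I ≈ (0.500000/2) × 3.021520 = 0.755380
Exact value: 0.740027
Error: 0.015353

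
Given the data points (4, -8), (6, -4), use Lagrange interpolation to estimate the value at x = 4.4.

Lagrange interpolation formula:
P(x) = Σ yᵢ × Lᵢ(x)
where Lᵢ(x) = Π_{j≠i} (x - xⱼ)/(xᵢ - xⱼ)

L_0(4.4) = (4.4 - 6)/(4 - 6) = 0.800000
L_1(4.4) = (4.4 - 4)/(6 - 4) = 0.200000

P(4.4) = (-8)×L_0(4.4) + (-4)×L_1(4.4)
P(4.4) = -7.200000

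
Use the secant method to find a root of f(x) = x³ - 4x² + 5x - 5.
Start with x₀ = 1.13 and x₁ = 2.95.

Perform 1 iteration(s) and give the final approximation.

f(x) = x³ - 4x² + 5x - 5
x₀ = 1.13, x₁ = 2.95

Secant formula: x_{n+1} = x_n - f(x_n)(x_n - x_{n-1})/(f(x_n) - f(x_{n-1}))

Iteration 1:
  f(1.130000) = -3.014703
  f(2.950000) = 0.612375
  x_2 = 2.950000 - 0.612375×(2.950000 - 1.130000)/(0.612375 - (-3.014703))
       = 2.642722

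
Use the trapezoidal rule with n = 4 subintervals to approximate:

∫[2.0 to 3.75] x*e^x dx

f(x) = x*e^x
a = 2.0, b = 3.75, n = 4
h = (b - a)/n = 0.437500

Trapezoidal rule: (h/2)[f(x₀) + 2f(x₁) + 2f(x₂) + ... + f(xₙ)]

x_0 = 2.0000, f(x_0) = 14.778112, coefficient = 1
x_1 = 2.4375, f(x_1) = 27.895710, coefficient = 2
x_2 = 2.8750, f(x_2) = 50.960594, coefficient = 2
x_3 = 3.3125, f(x_3) = 90.940295, coefficient = 2
x_4 = 3.7500, f(x_4) = 159.454058, coefficient = 1

I ≈ (0.437500/2) × 513.825369 = 112.399299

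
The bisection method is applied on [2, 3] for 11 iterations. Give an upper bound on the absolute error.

Bisection error bound: |error| ≤ (b-a)/2^n
|error| ≤ (3 - 2)/2^11 = 1/2^11
|error| ≤ 0.0004882812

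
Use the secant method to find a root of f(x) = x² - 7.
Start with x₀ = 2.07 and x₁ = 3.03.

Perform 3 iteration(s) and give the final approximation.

f(x) = x² - 7
x₀ = 2.07, x₁ = 3.03

Secant formula: x_{n+1} = x_n - f(x_n)(x_n - x_{n-1})/(f(x_n) - f(x_{n-1}))

Iteration 1:
  f(2.070000) = -2.715100
  f(3.030000) = 2.180900
  x_2 = 3.030000 - 2.180900×(3.030000 - 2.070000)/(2.180900 - (-2.715100))
       = 2.602373
Iteration 2:
  f(3.030000) = 2.180900
  f(2.602373) = -0.227657
  x_3 = 2.602373 - (-0.227657)×(2.602373 - 3.030000)/(-0.227657 - 2.180900)
       = 2.642792
Iteration 3:
  f(2.602373) = -0.227657
  f(2.642792) = -0.015651
  x_4 = 2.642792 - (-0.015651)×(2.642792 - 2.602373)/(-0.015651 - (-0.227657))
       = 2.645776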